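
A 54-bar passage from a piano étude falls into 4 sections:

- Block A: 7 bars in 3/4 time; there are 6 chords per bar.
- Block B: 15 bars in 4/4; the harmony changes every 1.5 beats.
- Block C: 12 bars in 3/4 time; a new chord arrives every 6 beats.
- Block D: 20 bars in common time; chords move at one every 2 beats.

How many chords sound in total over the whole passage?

A has 21 beats and chords last 0.5 each, so 42 chords.
B has 60 beats and chords last 1.5 each, so 40 chords.
C has 36 beats and chords last 6 each, so 6 chords.
D has 80 beats and chords last 2 each, so 40 chords.
Total: 42 + 40 + 6 + 40 = 128.

128 chords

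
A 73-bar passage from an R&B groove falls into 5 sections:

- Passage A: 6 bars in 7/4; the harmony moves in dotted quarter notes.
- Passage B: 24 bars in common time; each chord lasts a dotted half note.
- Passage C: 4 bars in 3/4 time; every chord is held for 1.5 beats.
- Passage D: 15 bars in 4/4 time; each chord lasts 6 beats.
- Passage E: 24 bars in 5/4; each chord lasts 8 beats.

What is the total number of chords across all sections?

93 chords

A has 42 beats and chords last 1.5 each, so 28 chords.
B has 96 beats and chords last 3 each, so 32 chords.
C has 12 beats and chords last 1.5 each, so 8 chords.
D has 60 beats and chords last 6 each, so 10 chords.
E has 120 beats and chords last 8 each, so 15 chords.
Total: 28 + 32 + 8 + 10 + 15 = 93.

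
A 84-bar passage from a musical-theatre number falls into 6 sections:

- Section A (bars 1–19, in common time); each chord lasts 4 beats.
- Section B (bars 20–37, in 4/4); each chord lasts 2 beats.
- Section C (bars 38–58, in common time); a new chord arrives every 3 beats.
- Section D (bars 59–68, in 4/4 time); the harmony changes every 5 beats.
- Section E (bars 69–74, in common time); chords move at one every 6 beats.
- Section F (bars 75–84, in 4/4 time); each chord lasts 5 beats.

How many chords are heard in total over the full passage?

A: 19 bars × 4 beats = 76 beats; 4 beats/chord → 19 chords.
B: 18 bars × 4 beats = 72 beats; 2 beats/chord → 36 chords.
C: 21 bars × 4 beats = 84 beats; 3 beats/chord → 28 chords.
D: 10 bars × 4 beats = 40 beats; 5 beats/chord → 8 chords.
E: 6 bars × 4 beats = 24 beats; 6 beats/chord → 4 chords.
F: 10 bars × 4 beats = 40 beats; 5 beats/chord → 8 chords.
Total: 19 + 36 + 28 + 8 + 4 + 8 = 103.

103 chords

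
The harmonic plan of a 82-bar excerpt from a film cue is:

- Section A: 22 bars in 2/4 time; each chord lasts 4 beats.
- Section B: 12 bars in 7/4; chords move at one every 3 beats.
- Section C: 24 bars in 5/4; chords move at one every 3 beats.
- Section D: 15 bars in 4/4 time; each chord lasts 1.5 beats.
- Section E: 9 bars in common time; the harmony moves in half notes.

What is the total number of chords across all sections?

137 chords

A: 22·2 = 44 beats, 44/4 = 11 chords.
B: 12·7 = 84 beats, 84/3 = 28 chords.
C: 24·5 = 120 beats, 120/3 = 40 chords.
D: 15·4 = 60 beats, 60/1.5 = 40 chords.
E: 9·4 = 36 beats, 36/2 = 18 chords.
Total: 11 + 28 + 40 + 40 + 18 = 137.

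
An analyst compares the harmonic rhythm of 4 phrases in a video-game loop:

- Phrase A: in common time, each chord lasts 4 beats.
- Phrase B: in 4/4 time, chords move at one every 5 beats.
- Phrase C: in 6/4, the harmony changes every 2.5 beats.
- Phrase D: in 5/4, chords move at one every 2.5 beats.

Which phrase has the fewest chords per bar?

A: 4 beats/bar ÷ 4 beats/chord = 1 chord/bar.
B: 4 beats/bar ÷ 5 beats/chord = 0.8 chords/bar.
C: 6 beats/bar ÷ 2.5 beats/chord = 2.4 chords/bar.
D: 5 beats/bar ÷ 2.5 beats/chord = 2 chords/bar.
Slowest is B at 0.8 chords/bar.

Phrase B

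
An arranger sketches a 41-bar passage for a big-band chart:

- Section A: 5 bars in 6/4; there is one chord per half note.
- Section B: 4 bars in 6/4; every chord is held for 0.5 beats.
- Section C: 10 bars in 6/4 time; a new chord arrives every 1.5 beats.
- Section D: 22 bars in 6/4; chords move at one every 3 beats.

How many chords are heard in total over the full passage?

A: 5 bars × 6 beats = 30 beats; 2 beats/chord → 15 chords.
B: 4 bars × 6 beats = 24 beats; 0.5 beats/chord → 48 chords.
C: 10 bars × 6 beats = 60 beats; 1.5 beats/chord → 40 chords.
D: 22 bars × 6 beats = 132 beats; 3 beats/chord → 44 chords.
Total: 15 + 48 + 40 + 44 = 147.

147 chords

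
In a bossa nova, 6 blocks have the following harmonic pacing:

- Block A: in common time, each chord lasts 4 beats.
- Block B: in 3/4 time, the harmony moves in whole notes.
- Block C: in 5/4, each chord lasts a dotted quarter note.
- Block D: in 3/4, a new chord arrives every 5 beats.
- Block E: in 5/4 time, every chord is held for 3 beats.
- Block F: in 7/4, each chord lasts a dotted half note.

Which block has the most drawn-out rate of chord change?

A: each chord is 4 beats in 4/4, so 1 per bar.
B: each chord is 4 beats in 3/4, so 0.75 per bar.
C: each chord is 1.5 beats in 5/4, so 10/3 per bar.
D: each chord is 5 beats in 3/4, so 0.6 per bar.
E: each chord is 3 beats in 5/4, so 5/3 per bar.
F: each chord is 3 beats in 7/4, so 7/3 per bar.
Slowest is D at 0.6 chords/bar.

Block D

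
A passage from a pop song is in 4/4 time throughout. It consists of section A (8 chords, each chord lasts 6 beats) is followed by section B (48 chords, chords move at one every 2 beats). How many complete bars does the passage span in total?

A: 8 × 6 = 48 beats = 12 bars.
B: 48 × 2 = 96 beats = 24 bars.
Total: 12 + 24 = 36 bars.

36 bars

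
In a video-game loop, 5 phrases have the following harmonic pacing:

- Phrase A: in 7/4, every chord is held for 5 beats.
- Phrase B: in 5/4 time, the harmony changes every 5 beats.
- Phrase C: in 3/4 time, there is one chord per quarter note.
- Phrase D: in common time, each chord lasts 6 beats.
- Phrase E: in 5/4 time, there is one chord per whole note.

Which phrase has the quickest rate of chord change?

A: 7/5 = 1.4 chords/bar.
B: 5/5 = 1 chord/bar.
C: 3/1 = 3 chords/bar.
D: 4/6 = 2/3 chords/bar.
E: 5/4 = 1.25 chords/bar.
Fastest is C at 3 chords/bar.

Phrase C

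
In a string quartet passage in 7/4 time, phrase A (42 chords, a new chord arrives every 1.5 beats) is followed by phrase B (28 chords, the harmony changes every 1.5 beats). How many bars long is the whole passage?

A: 42 × 1.5 = 63 beats = 9 bars.
B: 28 × 1.5 = 42 beats = 6 bars.
Total: 9 + 6 = 15 bars.

15 bars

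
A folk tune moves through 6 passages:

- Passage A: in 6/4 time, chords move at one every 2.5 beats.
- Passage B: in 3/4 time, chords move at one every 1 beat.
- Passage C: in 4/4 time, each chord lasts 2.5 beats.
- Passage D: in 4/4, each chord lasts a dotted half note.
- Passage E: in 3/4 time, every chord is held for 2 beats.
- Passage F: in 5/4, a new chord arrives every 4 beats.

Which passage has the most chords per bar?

A: 6 beats/bar ÷ 2.5 beats/chord = 2.4 chords/bar.
B: 3 beats/bar ÷ 1 beat/chord = 3 chords/bar.
C: 4 beats/bar ÷ 2.5 beats/chord = 1.6 chords/bar.
D: 4 beats/bar ÷ 3 beats/chord = 4/3 chords/bar.
E: 3 beats/bar ÷ 2 beats/chord = 1.5 chords/bar.
F: 5 beats/bar ÷ 4 beats/chord = 1.25 chords/bar.
Fastest is B at 3 chords/bar.

Passage B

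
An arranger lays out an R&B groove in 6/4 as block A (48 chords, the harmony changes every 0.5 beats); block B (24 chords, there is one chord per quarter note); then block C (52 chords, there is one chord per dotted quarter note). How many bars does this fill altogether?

21 bars

A: 48 × 0.5 = 24 beats = 4 bars.
B: 24 × 1 = 24 beats = 4 bars.
C: 52 × 1.5 = 78 beats = 13 bars.
Total: 4 + 4 + 13 = 21 bars.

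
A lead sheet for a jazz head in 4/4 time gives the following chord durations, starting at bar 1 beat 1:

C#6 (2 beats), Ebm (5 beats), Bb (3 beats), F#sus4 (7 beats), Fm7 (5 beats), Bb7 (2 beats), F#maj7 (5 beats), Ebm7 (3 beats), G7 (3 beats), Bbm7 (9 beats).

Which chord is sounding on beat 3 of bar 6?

Beat 3 of bar 6 is beat (6−1)×4 + 3 = 23 overall.
Running totals: C#6 ends at 2, Ebm ends at 7, Bb ends at 10, F#sus4 ends at 17, Fm7 ends at 22, Bb7 ends at 24.
Beat 23 falls within Bb7.

Bb7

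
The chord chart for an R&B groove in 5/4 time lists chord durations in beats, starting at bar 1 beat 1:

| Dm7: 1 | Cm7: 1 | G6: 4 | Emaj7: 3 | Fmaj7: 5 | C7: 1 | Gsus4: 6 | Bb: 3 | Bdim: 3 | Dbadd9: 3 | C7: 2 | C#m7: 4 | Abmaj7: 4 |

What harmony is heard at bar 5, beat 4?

Beat 4 of bar 5 is beat (5−1)×5 + 4 = 24 overall.
Running totals: Dm7 ends at 1, Cm7 ends at 2, G6 ends at 6, Emaj7 ends at 9, Fmaj7 ends at 14, C7 ends at 15, Gsus4 ends at 21, Bb ends at 24.
Beat 24 falls within Bb.

Bb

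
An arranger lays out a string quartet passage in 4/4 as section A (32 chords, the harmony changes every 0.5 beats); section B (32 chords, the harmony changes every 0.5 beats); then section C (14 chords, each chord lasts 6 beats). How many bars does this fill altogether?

29 bars

A: 32 × 0.5 = 16 beats = 4 bars.
B: 32 × 0.5 = 16 beats = 4 bars.
C: 14 × 6 = 84 beats = 21 bars.
Total: 4 + 4 + 21 = 29 bars.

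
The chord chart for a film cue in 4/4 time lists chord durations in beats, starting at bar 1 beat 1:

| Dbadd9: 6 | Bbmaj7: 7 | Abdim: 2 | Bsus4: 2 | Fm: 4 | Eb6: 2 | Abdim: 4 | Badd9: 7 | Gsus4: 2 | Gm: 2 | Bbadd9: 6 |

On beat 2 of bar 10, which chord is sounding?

Gm

Beat 2 of bar 10 is beat (10−1)×4 + 2 = 38 overall.
Running totals: Dbadd9 ends at 6, Bbmaj7 ends at 13, Abdim ends at 15, Bsus4 ends at 17, Fm ends at 21, Eb6 ends at 23, Abdim ends at 27, Badd9 ends at 34, Gsus4 ends at 36, Gm ends at 38.
Beat 38 falls within Gm.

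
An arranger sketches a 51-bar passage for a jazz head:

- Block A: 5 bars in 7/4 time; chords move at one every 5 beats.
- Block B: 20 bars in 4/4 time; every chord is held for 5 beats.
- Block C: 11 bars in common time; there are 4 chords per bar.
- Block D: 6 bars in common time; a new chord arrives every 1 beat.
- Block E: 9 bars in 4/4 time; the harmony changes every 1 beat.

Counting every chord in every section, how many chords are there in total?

127 chords

A has 35 beats and chords last 5 each, so 7 chords.
B has 80 beats and chords last 5 each, so 16 chords.
C has 44 beats and chords last 1 each, so 44 chords.
D has 24 beats and chords last 1 each, so 24 chords.
E has 36 beats and chords last 1 each, so 36 chords.
Total: 7 + 16 + 44 + 24 + 36 = 127.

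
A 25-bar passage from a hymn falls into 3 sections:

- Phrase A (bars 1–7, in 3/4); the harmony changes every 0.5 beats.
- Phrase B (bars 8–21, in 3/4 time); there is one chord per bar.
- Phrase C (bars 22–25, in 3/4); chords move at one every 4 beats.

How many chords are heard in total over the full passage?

A has 21 beats and chords last 0.5 each, so 42 chords.
B has 42 beats and chords last 3 each, so 14 chords.
C has 12 beats and chords last 4 each, so 3 chords.
Total: 42 + 14 + 3 = 59.

59 chords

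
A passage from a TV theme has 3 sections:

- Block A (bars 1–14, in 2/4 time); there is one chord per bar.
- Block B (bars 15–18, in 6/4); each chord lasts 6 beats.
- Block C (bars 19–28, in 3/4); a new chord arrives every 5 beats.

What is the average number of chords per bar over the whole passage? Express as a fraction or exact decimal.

6/7 chords per bar

A: 14 bars of 2 beats is 28 beats; at 2 beats each that's 14 chords.
B: 4 bars of 6 beats is 24 beats; at 6 beats each that's 4 chords.
C: 10 bars of 3 beats is 30 beats; at 5 beats each that's 6 chords.
Overall: 24 chords over 28 bars → 24/28 = 6/7 chords per bar.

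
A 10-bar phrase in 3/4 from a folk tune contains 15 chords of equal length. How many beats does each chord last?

10 bars × 3 beats/bar = 30 beats total.
30 beats ÷ 15 chords = 2 beats per chord.
(That is a half note.)

2 beats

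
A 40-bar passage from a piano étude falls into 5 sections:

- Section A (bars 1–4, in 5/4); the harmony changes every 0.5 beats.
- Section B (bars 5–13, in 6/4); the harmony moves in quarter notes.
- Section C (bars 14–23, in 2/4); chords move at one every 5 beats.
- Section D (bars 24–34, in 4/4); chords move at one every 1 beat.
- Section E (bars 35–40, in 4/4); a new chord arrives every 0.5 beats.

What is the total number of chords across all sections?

A: 4 bars × 5 beats = 20 beats; 0.5 beats/chord → 40 chords.
B: 9 bars × 6 beats = 54 beats; 1 beat/chord → 54 chords.
C: 10 bars × 2 beats = 20 beats; 5 beats/chord → 4 chords.
D: 11 bars × 4 beats = 44 beats; 1 beat/chord → 44 chords.
E: 6 bars × 4 beats = 24 beats; 0.5 beats/chord → 48 chords.
Total: 40 + 54 + 4 + 44 + 48 = 190.

190 chords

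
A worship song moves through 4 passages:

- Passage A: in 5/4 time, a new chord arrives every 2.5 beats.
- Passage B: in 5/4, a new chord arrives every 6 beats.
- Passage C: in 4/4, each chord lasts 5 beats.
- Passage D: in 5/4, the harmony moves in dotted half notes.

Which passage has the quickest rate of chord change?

Passage A

A: each chord is 2.5 beats in 5/4, so 2 per bar.
B: each chord is 6 beats in 5/4, so 5/6 per bar.
C: each chord is 5 beats in 4/4, so 0.8 per bar.
D: each chord is 3 beats in 5/4, so 5/3 per bar.
Fastest is A at 2 chords/bar.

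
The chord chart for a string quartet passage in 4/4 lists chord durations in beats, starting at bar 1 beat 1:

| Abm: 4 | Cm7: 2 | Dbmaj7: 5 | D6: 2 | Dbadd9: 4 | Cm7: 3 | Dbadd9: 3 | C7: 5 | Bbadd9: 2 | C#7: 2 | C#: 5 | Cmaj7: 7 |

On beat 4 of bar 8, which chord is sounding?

Beat 4 of bar 8 is beat (8−1)×4 + 4 = 32 overall.
Running totals: Abm ends at 4, Cm7 ends at 6, Dbmaj7 ends at 11, D6 ends at 13, Dbadd9 ends at 17, Cm7 ends at 20, Dbadd9 ends at 23, C7 ends at 28, Bbadd9 ends at 30, C#7 ends at 32.
Beat 32 falls within C#7.

C#7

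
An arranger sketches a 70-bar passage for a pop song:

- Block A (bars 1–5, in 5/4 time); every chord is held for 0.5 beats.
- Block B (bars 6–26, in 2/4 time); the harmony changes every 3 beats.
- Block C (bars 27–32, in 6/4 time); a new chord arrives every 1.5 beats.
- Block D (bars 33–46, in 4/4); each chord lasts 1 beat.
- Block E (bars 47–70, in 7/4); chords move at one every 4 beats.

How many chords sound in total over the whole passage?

A: 5 bars × 5 beats = 25 beats; 0.5 beats/chord → 50 chords.
B: 21 bars × 2 beats = 42 beats; 3 beats/chord → 14 chords.
C: 6 bars × 6 beats = 36 beats; 1.5 beats/chord → 24 chords.
D: 14 bars × 4 beats = 56 beats; 1 beat/chord → 56 chords.
E: 24 bars × 7 beats = 168 beats; 4 beats/chord → 42 chords.
Total: 50 + 14 + 24 + 56 + 42 = 186.

186 chords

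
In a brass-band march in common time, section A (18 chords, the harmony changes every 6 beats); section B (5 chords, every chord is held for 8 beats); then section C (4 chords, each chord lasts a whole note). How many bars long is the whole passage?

41 bars

A: 18 × 6 = 108 beats = 27 bars.
B: 5 × 8 = 40 beats = 10 bars.
C: 4 × 4 = 16 beats = 4 bars.
Total: 27 + 10 + 4 = 41 bars.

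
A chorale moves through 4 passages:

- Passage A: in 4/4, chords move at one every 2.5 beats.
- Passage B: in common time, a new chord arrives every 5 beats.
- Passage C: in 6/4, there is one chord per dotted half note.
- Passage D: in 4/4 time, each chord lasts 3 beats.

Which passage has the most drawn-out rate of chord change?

A: 4 beats/bar ÷ 2.5 beats/chord = 1.6 chords/bar.
B: 4 beats/bar ÷ 5 beats/chord = 0.8 chords/bar.
C: 6 beats/bar ÷ 3 beats/chord = 2 chords/bar.
D: 4 beats/bar ÷ 3 beats/chord = 4/3 chords/bar.
Slowest is B at 0.8 chords/bar.

Passage B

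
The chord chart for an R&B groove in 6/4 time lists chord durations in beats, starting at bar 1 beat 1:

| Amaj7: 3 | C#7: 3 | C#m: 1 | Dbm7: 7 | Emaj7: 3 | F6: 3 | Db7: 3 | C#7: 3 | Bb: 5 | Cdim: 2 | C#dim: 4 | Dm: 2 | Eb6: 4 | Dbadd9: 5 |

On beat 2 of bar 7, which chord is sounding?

Beat 2 of bar 7 is beat (7−1)×6 + 2 = 38 overall.
Running totals: Amaj7 ends at 3, C#7 ends at 6, C#m ends at 7, Dbm7 ends at 14, Emaj7 ends at 17, F6 ends at 20, Db7 ends at 23, C#7 ends at 26, Bb ends at 31, Cdim ends at 33, C#dim ends at 37, Dm ends at 39.
Beat 38 falls within Dm.

Dm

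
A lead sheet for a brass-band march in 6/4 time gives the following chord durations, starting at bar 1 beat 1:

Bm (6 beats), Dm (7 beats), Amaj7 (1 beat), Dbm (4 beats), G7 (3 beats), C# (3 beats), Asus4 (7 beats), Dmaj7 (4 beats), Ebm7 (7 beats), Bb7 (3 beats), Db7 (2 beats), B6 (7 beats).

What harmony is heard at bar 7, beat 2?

Ebm7

Beat 2 of bar 7 is beat (7−1)×6 + 2 = 38 overall.
Running totals: Bm ends at 6, Dm ends at 13, Amaj7 ends at 14, Dbm ends at 18, G7 ends at 21, C# ends at 24, Asus4 ends at 31, Dmaj7 ends at 35, Ebm7 ends at 42.
Beat 38 falls within Ebm7.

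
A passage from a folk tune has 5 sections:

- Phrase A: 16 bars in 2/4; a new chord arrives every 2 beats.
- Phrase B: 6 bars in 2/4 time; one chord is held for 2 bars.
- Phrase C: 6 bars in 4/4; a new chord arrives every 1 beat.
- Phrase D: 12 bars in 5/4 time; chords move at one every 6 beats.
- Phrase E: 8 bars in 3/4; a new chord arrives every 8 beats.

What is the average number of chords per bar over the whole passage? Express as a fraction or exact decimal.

A: 16 × 2 = 32 beats ÷ 2 = 16 chords.
B: 6 × 2 = 12 beats ÷ 4 = 3 chords.
C: 6 × 4 = 24 beats ÷ 1 = 24 chords.
D: 12 × 5 = 60 beats ÷ 6 = 10 chords.
E: 8 × 3 = 24 beats ÷ 8 = 3 chords.
Overall: 56 chords over 48 bars → 56/48 = 7/6 chords per bar.

7/6 chords per bar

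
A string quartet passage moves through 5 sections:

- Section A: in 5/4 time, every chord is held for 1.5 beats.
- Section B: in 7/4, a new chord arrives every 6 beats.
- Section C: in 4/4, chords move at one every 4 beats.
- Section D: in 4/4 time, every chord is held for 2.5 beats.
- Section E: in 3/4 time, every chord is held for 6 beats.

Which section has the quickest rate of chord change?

A: each chord is 1.5 beats in 5/4, so 10/3 per bar.
B: each chord is 6 beats in 7/4, so 7/6 per bar.
C: each chord is 4 beats in 4/4, so 1 per bar.
D: each chord is 2.5 beats in 4/4, so 1.6 per bar.
E: each chord is 6 beats in 3/4, so 0.5 per bar.
Fastest is A at 10/3 chords/bar.

Section A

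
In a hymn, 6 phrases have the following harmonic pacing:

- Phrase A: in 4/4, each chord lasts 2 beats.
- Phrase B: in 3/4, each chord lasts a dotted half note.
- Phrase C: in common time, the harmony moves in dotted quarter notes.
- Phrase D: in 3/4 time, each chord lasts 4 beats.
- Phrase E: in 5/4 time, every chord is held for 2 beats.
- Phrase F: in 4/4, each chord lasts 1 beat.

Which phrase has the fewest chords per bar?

Phrase D

A: 4 beats/bar ÷ 2 beats/chord = 2 chords/bar.
B: 3 beats/bar ÷ 3 beats/chord = 1 chord/bar.
C: 4 beats/bar ÷ 1.5 beats/chord = 8/3 chords/bar.
D: 3 beats/bar ÷ 4 beats/chord = 0.75 chords/bar.
E: 5 beats/bar ÷ 2 beats/chord = 2.5 chords/bar.
F: 4 beats/bar ÷ 1 beat/chord = 4 chords/bar.
Slowest is D at 0.75 chords/bar.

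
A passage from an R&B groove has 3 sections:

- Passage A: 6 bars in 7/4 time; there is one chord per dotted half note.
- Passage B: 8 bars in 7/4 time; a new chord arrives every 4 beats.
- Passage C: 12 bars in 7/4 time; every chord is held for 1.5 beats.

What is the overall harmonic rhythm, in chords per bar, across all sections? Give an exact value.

A: 6 × 7 = 42 beats ÷ 3 = 14 chords.
B: 8 × 7 = 56 beats ÷ 4 = 14 chords.
C: 12 × 7 = 84 beats ÷ 1.5 = 56 chords.
Overall: 84 chords over 26 bars → 84/26 = 42/13 chords per bar.

42/13 chords per bar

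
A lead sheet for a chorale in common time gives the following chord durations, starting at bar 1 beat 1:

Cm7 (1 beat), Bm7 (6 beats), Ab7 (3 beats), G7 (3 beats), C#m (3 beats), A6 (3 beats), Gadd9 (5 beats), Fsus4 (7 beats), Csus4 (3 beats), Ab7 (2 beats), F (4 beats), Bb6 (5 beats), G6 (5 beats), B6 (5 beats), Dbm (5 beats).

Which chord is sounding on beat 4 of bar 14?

Dbm

Beat 4 of bar 14 is beat (14−1)×4 + 4 = 56 overall.
Running totals: Cm7 ends at 1, Bm7 ends at 7, Ab7 ends at 10, G7 ends at 13, C#m ends at 16, A6 ends at 19, Gadd9 ends at 24, Fsus4 ends at 31, Csus4 ends at 34, Ab7 ends at 36, F ends at 40, Bb6 ends at 45, G6 ends at 50, B6 ends at 55, Dbm ends at 60.
Beat 56 falls within Dbm.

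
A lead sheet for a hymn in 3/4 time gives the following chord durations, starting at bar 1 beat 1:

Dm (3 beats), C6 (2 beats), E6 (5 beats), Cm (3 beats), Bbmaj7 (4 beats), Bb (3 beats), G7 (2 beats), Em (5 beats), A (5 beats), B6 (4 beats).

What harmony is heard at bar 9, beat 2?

Beat 2 of bar 9 is beat (9−1)×3 + 2 = 26 overall.
Running totals: Dm ends at 3, C6 ends at 5, E6 ends at 10, Cm ends at 13, Bbmaj7 ends at 17, Bb ends at 20, G7 ends at 22, Em ends at 27.
Beat 26 falls within Em.

Em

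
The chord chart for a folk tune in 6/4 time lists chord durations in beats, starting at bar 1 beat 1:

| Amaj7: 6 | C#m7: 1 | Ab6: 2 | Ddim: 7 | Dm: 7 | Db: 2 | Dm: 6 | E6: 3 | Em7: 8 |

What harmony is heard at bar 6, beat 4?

E6

Beat 4 of bar 6 is beat (6−1)×6 + 4 = 34 overall.
Running totals: Amaj7 ends at 6, C#m7 ends at 7, Ab6 ends at 9, Ddim ends at 16, Dm ends at 23, Db ends at 25, Dm ends at 31, E6 ends at 34.
Beat 34 falls within E6.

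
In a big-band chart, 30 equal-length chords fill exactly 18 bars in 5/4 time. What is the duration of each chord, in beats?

18 bars × 5 beats/bar = 90 beats total.
90 beats ÷ 30 chords = 3 beats per chord.
(That is a dotted half note.)

3 beats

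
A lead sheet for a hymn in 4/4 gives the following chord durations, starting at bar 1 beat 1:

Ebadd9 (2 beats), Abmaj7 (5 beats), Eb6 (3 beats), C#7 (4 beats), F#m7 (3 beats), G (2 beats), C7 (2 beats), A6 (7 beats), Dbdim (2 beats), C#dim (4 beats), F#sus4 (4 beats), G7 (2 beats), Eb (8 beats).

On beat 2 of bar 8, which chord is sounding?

Beat 2 of bar 8 is beat (8−1)×4 + 2 = 30 overall.
Running totals: Ebadd9 ends at 2, Abmaj7 ends at 7, Eb6 ends at 10, C#7 ends at 14, F#m7 ends at 17, G ends at 19, C7 ends at 21, A6 ends at 28, Dbdim ends at 30.
Beat 30 falls within Dbdim.

Dbdim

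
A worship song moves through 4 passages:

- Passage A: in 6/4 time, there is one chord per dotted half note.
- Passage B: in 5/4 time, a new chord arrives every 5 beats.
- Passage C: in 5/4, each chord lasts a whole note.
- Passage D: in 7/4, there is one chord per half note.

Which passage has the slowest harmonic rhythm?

Passage B

A: 6/3 = 2 chords/bar.
B: 5/5 = 1 chord/bar.
C: 5/4 = 1.25 chords/bar.
D: 7/2 = 3.5 chords/bar.
Slowest is B at 1 chords/bar.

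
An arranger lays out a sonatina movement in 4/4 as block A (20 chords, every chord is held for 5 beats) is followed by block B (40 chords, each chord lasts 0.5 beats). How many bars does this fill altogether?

A: 20 × 5 = 100 beats = 25 bars.
B: 40 × 0.5 = 20 beats = 5 bars.
Total: 25 + 5 = 30 bars.

30 bars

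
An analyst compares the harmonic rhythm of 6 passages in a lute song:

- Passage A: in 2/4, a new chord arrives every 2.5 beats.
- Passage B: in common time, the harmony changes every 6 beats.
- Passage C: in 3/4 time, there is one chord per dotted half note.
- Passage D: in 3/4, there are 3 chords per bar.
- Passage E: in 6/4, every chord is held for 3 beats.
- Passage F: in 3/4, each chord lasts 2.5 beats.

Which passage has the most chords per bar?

A: 2/2.5 = 0.8 chords/bar.
B: 4/6 = 2/3 chords/bar.
C: 3/3 = 1 chord/bar.
D: 3/1 = 3 chords/bar.
E: 6/3 = 2 chords/bar.
F: 3/2.5 = 1.2 chords/bar.
Fastest is D at 3 chords/bar.

Passage D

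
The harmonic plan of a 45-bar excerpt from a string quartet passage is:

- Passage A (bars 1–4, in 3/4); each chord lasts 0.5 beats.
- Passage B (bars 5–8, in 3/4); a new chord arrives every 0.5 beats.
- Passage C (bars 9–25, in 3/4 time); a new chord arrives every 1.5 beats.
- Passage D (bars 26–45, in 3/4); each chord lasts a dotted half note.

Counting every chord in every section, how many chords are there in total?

102 chords

A: 4·3 = 12 beats, 12/0.5 = 24 chords.
B: 4·3 = 12 beats, 12/0.5 = 24 chords.
C: 17·3 = 51 beats, 51/1.5 = 34 chords.
D: 20·3 = 60 beats, 60/3 = 20 chords.
Total: 24 + 24 + 34 + 20 = 102.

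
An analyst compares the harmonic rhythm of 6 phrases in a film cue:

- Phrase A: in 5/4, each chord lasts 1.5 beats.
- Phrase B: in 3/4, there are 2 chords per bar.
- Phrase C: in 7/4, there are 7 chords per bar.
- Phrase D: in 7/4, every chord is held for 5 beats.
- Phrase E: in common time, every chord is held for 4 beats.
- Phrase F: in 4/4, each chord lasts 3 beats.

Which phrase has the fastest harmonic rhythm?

Phrase C

A: each chord is 1.5 beats in 5/4, so 10/3 per bar.
B: each chord is 1.5 beats in 3/4, so 2 per bar.
C: each chord is 1 beat in 7/4, so 7 per bar.
D: each chord is 5 beats in 7/4, so 1.4 per bar.
E: each chord is 4 beats in 4/4, so 1 per bar.
F: each chord is 3 beats in 4/4, so 4/3 per bar.
Fastest is C at 7 chords/bar.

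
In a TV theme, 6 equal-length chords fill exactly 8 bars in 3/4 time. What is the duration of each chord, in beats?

8 bars × 3 beats/bar = 24 beats total.
24 beats ÷ 6 chords = 4 beats per chord.
(That is a whole note.)

4 beats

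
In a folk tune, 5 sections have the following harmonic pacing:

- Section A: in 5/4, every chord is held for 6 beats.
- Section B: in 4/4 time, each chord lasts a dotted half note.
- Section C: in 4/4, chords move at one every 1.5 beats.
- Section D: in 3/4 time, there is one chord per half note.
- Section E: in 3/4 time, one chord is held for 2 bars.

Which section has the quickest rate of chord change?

Section C

A: 5 beats/bar ÷ 6 beats/chord = 5/6 chords/bar.
B: 4 beats/bar ÷ 3 beats/chord = 4/3 chords/bar.
C: 4 beats/bar ÷ 1.5 beats/chord = 8/3 chords/bar.
D: 3 beats/bar ÷ 2 beats/chord = 1.5 chords/bar.
E: 3 beats/bar ÷ 6 beats/chord = 0.5 chords/bar.
Fastest is C at 8/3 chords/bar.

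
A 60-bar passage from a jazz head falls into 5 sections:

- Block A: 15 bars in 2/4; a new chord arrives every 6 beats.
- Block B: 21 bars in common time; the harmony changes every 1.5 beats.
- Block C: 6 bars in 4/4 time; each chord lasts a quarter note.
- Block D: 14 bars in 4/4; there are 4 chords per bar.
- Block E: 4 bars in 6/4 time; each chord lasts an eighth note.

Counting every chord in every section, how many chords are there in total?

A: 15 bars × 2 beats = 30 beats; 6 beats/chord → 5 chords.
B: 21 bars × 4 beats = 84 beats; 1.5 beats/chord → 56 chords.
C: 6 bars × 4 beats = 24 beats; 1 beat/chord → 24 chords.
D: 14 bars × 4 beats = 56 beats; 1 beat/chord → 56 chords.
E: 4 bars × 6 beats = 24 beats; 0.5 beats/chord → 48 chords.
Total: 5 + 56 + 24 + 56 + 48 = 189.

189 chords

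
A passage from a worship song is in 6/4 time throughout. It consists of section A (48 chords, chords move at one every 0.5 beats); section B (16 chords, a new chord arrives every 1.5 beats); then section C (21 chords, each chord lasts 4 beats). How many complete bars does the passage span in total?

22 bars

A: 48 × 0.5 = 24 beats = 4 bars.
B: 16 × 1.5 = 24 beats = 4 bars.
C: 21 × 4 = 84 beats = 14 bars.
Total: 4 + 4 + 14 = 22 bars.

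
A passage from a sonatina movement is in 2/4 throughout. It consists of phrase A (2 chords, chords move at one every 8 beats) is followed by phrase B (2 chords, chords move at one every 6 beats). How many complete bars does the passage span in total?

14 bars

A: 2 × 8 = 16 beats = 8 bars.
B: 2 × 6 = 12 beats = 6 bars.
Total: 8 + 6 = 14 bars.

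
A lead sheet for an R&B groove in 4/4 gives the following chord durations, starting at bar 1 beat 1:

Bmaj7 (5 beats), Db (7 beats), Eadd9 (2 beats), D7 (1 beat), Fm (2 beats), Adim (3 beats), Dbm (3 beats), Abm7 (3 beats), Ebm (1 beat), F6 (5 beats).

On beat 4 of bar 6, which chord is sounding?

Abm7

Beat 4 of bar 6 is beat (6−1)×4 + 4 = 24 overall.
Running totals: Bmaj7 ends at 5, Db ends at 12, Eadd9 ends at 14, D7 ends at 15, Fm ends at 17, Adim ends at 20, Dbm ends at 23, Abm7 ends at 26.
Beat 24 falls within Abm7.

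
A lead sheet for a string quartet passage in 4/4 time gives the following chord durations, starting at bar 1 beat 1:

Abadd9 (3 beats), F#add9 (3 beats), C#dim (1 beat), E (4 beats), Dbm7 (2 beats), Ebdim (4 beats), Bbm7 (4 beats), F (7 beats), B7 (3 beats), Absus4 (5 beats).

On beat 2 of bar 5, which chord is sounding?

Bbm7

Beat 2 of bar 5 is beat (5−1)×4 + 2 = 18 overall.
Running totals: Abadd9 ends at 3, F#add9 ends at 6, C#dim ends at 7, E ends at 11, Dbm7 ends at 13, Ebdim ends at 17, Bbm7 ends at 21.
Beat 18 falls within Bbm7.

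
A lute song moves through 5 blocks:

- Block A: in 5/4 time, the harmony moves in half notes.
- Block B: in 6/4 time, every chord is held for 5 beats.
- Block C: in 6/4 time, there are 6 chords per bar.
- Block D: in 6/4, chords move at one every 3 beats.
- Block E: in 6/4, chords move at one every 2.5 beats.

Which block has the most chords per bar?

A: 5/2 = 2.5 chords/bar.
B: 6/5 = 1.2 chords/bar.
C: 6/1 = 6 chords/bar.
D: 6/3 = 2 chords/bar.
E: 6/2.5 = 2.4 chords/bar.
Fastest is C at 6 chords/bar.

Block C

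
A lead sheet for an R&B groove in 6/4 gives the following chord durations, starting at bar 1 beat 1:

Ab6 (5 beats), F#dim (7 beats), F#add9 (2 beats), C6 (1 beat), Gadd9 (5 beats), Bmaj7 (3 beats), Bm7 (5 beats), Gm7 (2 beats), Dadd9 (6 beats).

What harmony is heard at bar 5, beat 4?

Bm7

Beat 4 of bar 5 is beat (5−1)×6 + 4 = 28 overall.
Running totals: Ab6 ends at 5, F#dim ends at 12, F#add9 ends at 14, C6 ends at 15, Gadd9 ends at 20, Bmaj7 ends at 23, Bm7 ends at 28.
Beat 28 falls within Bm7.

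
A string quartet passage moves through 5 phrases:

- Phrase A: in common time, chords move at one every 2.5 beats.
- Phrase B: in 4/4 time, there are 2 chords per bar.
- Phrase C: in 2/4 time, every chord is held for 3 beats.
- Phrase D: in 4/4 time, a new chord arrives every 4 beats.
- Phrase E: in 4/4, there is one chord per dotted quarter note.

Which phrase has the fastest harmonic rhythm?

Phrase E

A: 4/2.5 = 1.6 chords/bar.
B: 4/2 = 2 chords/bar.
C: 2/3 = 2/3 chords/bar.
D: 4/4 = 1 chord/bar.
E: 4/1.5 = 8/3 chords/bar.
Fastest is E at 8/3 chords/bar.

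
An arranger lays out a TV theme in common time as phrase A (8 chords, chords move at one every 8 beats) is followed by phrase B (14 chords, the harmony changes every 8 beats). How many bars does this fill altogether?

44 bars

A: 8 × 8 = 64 beats = 16 bars.
B: 14 × 8 = 112 beats = 28 bars.
Total: 16 + 28 = 44 bars.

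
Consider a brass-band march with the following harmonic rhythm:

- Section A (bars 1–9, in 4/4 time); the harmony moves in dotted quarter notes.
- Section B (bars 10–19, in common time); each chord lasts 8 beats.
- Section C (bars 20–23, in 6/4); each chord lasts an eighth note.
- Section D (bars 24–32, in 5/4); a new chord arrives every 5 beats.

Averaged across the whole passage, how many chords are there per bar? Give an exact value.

A: 9 bars of 4 beats is 36 beats; at 1.5 beats each that's 24 chords.
B: 10 bars of 4 beats is 40 beats; at 8 beats each that's 5 chords.
C: 4 bars of 6 beats is 24 beats; at 0.5 beats each that's 48 chords.
D: 9 bars of 5 beats is 45 beats; at 5 beats each that's 9 chords.
Overall: 86 chords over 32 bars → 86/32 = 43/16 chords per bar.

43/16 chords per bar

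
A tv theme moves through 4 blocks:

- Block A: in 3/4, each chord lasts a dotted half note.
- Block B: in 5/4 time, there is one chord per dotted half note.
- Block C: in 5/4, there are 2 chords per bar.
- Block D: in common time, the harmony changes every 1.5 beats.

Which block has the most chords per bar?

Block D

A: 3 beats/bar ÷ 3 beats/chord = 1 chord/bar.
B: 5 beats/bar ÷ 3 beats/chord = 5/3 chords/bar.
C: 5 beats/bar ÷ 2.5 beats/chord = 2 chords/bar.
D: 4 beats/bar ÷ 1.5 beats/chord = 8/3 chords/bar.
Fastest is D at 8/3 chords/bar.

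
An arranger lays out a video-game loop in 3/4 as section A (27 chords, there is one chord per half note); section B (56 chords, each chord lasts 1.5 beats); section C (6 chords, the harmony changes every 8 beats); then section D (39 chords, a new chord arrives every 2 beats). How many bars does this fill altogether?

A: 27 × 2 = 54 beats = 18 bars.
B: 56 × 1.5 = 84 beats = 28 bars.
C: 6 × 8 = 48 beats = 16 bars.
D: 39 × 2 = 78 beats = 26 bars.
Total: 18 + 28 + 16 + 26 = 88 bars.

88 bars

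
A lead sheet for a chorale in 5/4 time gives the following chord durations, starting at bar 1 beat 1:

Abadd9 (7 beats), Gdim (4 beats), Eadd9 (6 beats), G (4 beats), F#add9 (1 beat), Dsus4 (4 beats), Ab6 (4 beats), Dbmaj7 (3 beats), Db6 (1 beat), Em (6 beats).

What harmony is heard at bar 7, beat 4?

Db6

Beat 4 of bar 7 is beat (7−1)×5 + 4 = 34 overall.
Running totals: Abadd9 ends at 7, Gdim ends at 11, Eadd9 ends at 17, G ends at 21, F#add9 ends at 22, Dsus4 ends at 26, Ab6 ends at 30, Dbmaj7 ends at 33, Db6 ends at 34.
Beat 34 falls within Db6.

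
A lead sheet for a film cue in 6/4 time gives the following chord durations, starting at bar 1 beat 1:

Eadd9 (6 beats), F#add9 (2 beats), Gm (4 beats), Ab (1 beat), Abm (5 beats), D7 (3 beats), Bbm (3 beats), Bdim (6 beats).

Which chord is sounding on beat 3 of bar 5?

Bdim

Beat 3 of bar 5 is beat (5−1)×6 + 3 = 27 overall.
Running totals: Eadd9 ends at 6, F#add9 ends at 8, Gm ends at 12, Ab ends at 13, Abm ends at 18, D7 ends at 21, Bbm ends at 24, Bdim ends at 30.
Beat 27 falls within Bdim.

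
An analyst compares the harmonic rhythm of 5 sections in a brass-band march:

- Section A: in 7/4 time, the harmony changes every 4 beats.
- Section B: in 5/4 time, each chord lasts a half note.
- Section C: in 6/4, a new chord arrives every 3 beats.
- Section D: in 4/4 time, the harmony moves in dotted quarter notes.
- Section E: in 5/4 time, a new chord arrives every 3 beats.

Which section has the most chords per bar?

Section D

A: 7/4 = 1.75 chords/bar.
B: 5/2 = 2.5 chords/bar.
C: 6/3 = 2 chords/bar.
D: 4/1.5 = 8/3 chords/bar.
E: 5/3 = 5/3 chords/bar.
Fastest is D at 8/3 chords/bar.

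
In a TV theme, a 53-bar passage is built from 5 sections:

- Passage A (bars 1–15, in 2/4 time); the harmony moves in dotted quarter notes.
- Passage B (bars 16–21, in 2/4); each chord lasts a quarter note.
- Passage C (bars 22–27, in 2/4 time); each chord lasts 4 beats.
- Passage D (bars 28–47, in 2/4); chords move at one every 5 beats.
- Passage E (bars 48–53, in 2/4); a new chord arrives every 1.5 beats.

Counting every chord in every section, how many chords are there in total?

51 chords

A: 15·2 = 30 beats, 30/1.5 = 20 chords.
B: 6·2 = 12 beats, 12/1 = 12 chords.
C: 6·2 = 12 beats, 12/4 = 3 chords.
D: 20·2 = 40 beats, 40/5 = 8 chords.
E: 6·2 = 12 beats, 12/1.5 = 8 chords.
Total: 20 + 12 + 3 + 8 + 8 = 51.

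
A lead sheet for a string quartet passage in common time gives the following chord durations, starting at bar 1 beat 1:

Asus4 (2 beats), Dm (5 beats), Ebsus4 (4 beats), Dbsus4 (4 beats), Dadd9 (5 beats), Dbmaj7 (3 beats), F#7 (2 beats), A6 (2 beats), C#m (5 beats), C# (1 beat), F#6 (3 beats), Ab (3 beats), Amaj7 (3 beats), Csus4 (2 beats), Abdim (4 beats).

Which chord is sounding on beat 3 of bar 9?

F#6

Beat 3 of bar 9 is beat (9−1)×4 + 3 = 35 overall.
Running totals: Asus4 ends at 2, Dm ends at 7, Ebsus4 ends at 11, Dbsus4 ends at 15, Dadd9 ends at 20, Dbmaj7 ends at 23, F#7 ends at 25, A6 ends at 27, C#m ends at 32, C# ends at 33, F#6 ends at 36.
Beat 35 falls within F#6.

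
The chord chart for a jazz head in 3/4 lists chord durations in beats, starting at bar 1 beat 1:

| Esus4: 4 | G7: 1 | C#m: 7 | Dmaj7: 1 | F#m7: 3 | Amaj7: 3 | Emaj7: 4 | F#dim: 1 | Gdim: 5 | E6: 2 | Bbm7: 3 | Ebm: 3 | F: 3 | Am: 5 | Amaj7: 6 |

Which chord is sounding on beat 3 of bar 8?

Beat 3 of bar 8 is beat (8−1)×3 + 3 = 24 overall.
Running totals: Esus4 ends at 4, G7 ends at 5, C#m ends at 12, Dmaj7 ends at 13, F#m7 ends at 16, Amaj7 ends at 19, Emaj7 ends at 23, F#dim ends at 24.
Beat 24 falls within F#dim.

F#dim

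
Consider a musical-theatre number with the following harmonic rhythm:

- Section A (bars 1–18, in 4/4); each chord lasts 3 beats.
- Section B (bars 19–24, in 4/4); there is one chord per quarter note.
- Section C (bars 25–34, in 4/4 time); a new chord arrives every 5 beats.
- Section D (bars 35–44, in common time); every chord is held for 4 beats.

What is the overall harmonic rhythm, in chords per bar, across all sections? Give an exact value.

A: 18 bars of 4 beats is 72 beats; at 3 beats each that's 24 chords.
B: 6 bars of 4 beats is 24 beats; at 1 beat each that's 24 chords.
C: 10 bars of 4 beats is 40 beats; at 5 beats each that's 8 chords.
D: 10 bars of 4 beats is 40 beats; at 4 beats each that's 10 chords.
Overall: 66 chords over 44 bars → 66/44 = 1.5 chords per bar.

1.5 chords per bar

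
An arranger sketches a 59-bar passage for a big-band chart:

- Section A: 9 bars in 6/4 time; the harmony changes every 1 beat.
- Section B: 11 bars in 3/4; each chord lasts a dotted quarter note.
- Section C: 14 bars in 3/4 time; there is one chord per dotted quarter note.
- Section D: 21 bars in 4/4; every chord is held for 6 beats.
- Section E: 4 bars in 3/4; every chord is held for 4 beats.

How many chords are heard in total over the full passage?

121 chords

A: 9·6 = 54 beats, 54/1 = 54 chords.
B: 11·3 = 33 beats, 33/1.5 = 22 chords.
C: 14·3 = 42 beats, 42/1.5 = 28 chords.
D: 21·4 = 84 beats, 84/6 = 14 chords.
E: 4·3 = 12 beats, 12/4 = 3 chords.
Total: 54 + 22 + 28 + 14 + 3 = 121.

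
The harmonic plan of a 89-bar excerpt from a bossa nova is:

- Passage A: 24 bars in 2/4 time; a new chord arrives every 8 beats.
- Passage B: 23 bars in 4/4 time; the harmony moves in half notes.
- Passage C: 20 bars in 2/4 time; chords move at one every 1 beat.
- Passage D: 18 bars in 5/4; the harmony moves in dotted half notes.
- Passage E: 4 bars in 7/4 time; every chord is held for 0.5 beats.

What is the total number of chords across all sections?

A has 48 beats and chords last 8 each, so 6 chords.
B has 92 beats and chords last 2 each, so 46 chords.
C has 40 beats and chords last 1 each, so 40 chords.
D has 90 beats and chords last 3 each, so 30 chords.
E has 28 beats and chords last 0.5 each, so 56 chords.
Total: 6 + 46 + 40 + 30 + 56 = 178.

178 chords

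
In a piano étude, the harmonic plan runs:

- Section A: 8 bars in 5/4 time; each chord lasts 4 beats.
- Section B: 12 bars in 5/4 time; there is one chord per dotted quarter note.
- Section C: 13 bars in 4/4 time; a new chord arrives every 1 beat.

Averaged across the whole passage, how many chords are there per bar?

A: 8 bars of 5 beats is 40 beats; at 4 beats each that's 10 chords.
B: 12 bars of 5 beats is 60 beats; at 1.5 beats each that's 40 chords.
C: 13 bars of 4 beats is 52 beats; at 1 beat each that's 52 chords.
Overall: 102 chords over 33 bars → 102/33 = 34/11 chords per bar.

34/11 chords per bar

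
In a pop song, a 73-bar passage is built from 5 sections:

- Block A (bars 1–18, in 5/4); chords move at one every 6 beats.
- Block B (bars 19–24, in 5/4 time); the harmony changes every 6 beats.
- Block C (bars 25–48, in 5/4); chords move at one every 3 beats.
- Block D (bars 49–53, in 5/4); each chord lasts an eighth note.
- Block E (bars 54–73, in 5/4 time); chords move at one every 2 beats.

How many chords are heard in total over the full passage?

A: 18 bars × 5 beats = 90 beats; 6 beats/chord → 15 chords.
B: 6 bars × 5 beats = 30 beats; 6 beats/chord → 5 chords.
C: 24 bars × 5 beats = 120 beats; 3 beats/chord → 40 chords.
D: 5 bars × 5 beats = 25 beats; 0.5 beats/chord → 50 chords.
E: 20 bars × 5 beats = 100 beats; 2 beats/chord → 50 chords.
Total: 15 + 5 + 40 + 50 + 50 = 160.

160 chords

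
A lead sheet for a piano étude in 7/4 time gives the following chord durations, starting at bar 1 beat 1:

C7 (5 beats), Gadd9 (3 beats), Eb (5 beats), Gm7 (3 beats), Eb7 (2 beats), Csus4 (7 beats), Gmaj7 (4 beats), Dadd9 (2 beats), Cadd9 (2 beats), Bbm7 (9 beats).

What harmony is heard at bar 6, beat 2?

Beat 2 of bar 6 is beat (6−1)×7 + 2 = 37 overall.
Running totals: C7 ends at 5, Gadd9 ends at 8, Eb ends at 13, Gm7 ends at 16, Eb7 ends at 18, Csus4 ends at 25, Gmaj7 ends at 29, Dadd9 ends at 31, Cadd9 ends at 33, Bbm7 ends at 42.
Beat 37 falls within Bbm7.

Bbm7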